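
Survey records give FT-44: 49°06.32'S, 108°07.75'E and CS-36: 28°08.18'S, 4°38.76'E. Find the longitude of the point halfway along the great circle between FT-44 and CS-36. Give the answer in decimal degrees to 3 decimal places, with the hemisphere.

FT-44: φ = -49.10533°, λ = +108.12917°
CS-36: φ = -28.13633°, λ = +4.64600°
Bx = cos φ₂ cos Δλ = -0.205607,  By = cos φ₂ sin Δλ = -0.857523
φₘ = atan2(sin φ₁ + sin φ₂, √((cos φ₁ + Bx)² + By²)) = -51.74083°
λₘ = λ₁ + atan2(By, cos φ₁ + Bx) = 45.76910°

45.769°E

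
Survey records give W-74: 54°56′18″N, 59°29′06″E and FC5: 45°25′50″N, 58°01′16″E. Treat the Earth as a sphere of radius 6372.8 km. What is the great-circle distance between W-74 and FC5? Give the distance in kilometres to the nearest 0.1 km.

1062.6 km

W-74: φ = +54.93833°, λ = +59.48500°
FC5: φ = +45.43056°, λ = +58.02111°
Δφ = -9.5078°,  Δλ = -1.4639°
a = sin²(Δφ/2) + cos φ₁ cos φ₂ sin²(Δλ/2) = 0.006934
c = 2·arcsin(√a) = 0.166737 rad = 9.5533°
d = R·c = 6372.8 × 0.166737 = 1062.6 km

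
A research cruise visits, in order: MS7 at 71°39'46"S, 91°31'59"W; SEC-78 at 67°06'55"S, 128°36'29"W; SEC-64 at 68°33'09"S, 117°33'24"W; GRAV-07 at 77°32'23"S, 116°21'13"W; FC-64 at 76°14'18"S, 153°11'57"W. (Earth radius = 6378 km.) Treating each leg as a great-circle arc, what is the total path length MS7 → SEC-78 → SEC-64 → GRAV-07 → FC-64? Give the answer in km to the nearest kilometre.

3926 km

MS7: φ = -71.66278°, λ = -91.53306°
SEC-78: φ = -67.11528°, λ = -128.60806°
SEC-64: φ = -68.55250°, λ = -117.55667°
GRAV-07: φ = -77.53972°, λ = -116.35361°
FC-64: φ = -76.23833°, λ = -153.19917°
MS7→SEC-78: c = 0.236689 rad, d = 1509.60 km
SEC-78→SEC-64: c = 0.076849 rad, d = 490.15 km
SEC-64→GRAV-07: c = 0.156968 rad, d = 1001.14 km
GRAV-07→FC-64: c = 0.145111 rad, d = 925.52 km
Total = 1509.60 + 490.15 + 1001.14 + 925.52 = 3926.41 km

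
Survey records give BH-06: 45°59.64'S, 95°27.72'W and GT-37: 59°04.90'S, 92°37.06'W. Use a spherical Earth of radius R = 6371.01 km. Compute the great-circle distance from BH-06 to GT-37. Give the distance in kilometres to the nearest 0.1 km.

1467.6 km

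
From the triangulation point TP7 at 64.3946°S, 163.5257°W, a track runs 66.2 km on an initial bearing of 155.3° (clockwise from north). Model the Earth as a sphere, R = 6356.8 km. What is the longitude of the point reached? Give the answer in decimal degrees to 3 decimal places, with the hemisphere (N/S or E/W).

δ = d/R = 66.2/6356.8 = 0.010414 rad
φ₂ = arcsin(sin φ₁ cos δ + cos φ₁ sin δ cos θ)
   = arcsin(-0.90179·0.99995 + 0.43217·0.01041·-0.90851) = -64.93553°
λ₂ = λ₁ + atan2(sin θ sin δ cos φ₁, cos δ − sin φ₁ sin φ₂) = -162.93715°

162.937°W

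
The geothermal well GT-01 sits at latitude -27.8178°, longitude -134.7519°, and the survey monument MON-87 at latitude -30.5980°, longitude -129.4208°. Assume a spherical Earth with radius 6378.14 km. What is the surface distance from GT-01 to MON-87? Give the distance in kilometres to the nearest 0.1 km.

Δφ = -2.7802°,  Δλ = 5.3311°
a = sin²(Δφ/2) + cos φ₁ cos φ₂ sin²(Δλ/2) = 0.002235
c = 2·arcsin(√a) = 0.094587 rad = 5.4195°
d = R·c = 6378.14 × 0.094587 = 603.3 km

603.3 km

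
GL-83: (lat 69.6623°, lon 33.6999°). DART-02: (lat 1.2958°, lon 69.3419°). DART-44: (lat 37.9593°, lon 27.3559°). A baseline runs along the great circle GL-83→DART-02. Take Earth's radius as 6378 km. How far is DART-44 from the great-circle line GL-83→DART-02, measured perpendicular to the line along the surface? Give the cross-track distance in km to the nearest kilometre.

δ₁₃ = central angle GL-83→DART-44 = 0.556507 rad  (haversine)
θ₁₃ = bearing GL-83→DART-44 = 189.493°,  θ₁₂ = bearing GL-83→DART-02 = 142.307°
dₓₜ = R·arcsin(sin δ₁₃ · sin(θ₁₃ − θ₁₂)) = 6378·arcsin(0.52822·sin(47.186°)) = 2537.821 km
|dₓₜ| = 2537.821 km

2538 km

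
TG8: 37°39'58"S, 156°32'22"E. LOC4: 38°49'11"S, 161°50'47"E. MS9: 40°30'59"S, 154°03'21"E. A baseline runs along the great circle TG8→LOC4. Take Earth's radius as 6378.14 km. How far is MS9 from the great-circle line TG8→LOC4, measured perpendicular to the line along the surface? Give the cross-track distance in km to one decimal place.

TG8: φ = -37.66611°, λ = +156.53944°
LOC4: φ = -38.81972°, λ = +161.84639°
MS9: φ = -40.51639°, λ = +154.05583°
δ₁₃ = central angle TG8→MS9 = 0.060049 rad  (haversine)
θ₁₃ = bearing TG8→MS9 = 213.294°,  θ₁₂ = bearing TG8→LOC4 = 107.103°
dₓₜ = R·arcsin(sin δ₁₃ · sin(θ₁₃ − θ₁₂)) = 6378.14·arcsin(0.06001·sin(106.191°)) = 367.793 km
|dₓₜ| = 367.793 km

367.8 km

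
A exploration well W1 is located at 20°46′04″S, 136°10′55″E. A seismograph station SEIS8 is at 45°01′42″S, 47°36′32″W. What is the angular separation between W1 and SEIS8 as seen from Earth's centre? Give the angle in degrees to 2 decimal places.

114.11°

W1: φ = -20.76778°, λ = +136.18194°
SEIS8: φ = -45.02833°, λ = -47.60889°
Δφ = -24.2606°,  Δλ = 176.2092°
a = sin²(Δφ/2) + cos φ₁ cos φ₂ sin²(Δλ/2) = 0.704270
c = 2·arcsin(√a) = 1.991649 rad = 114.1131°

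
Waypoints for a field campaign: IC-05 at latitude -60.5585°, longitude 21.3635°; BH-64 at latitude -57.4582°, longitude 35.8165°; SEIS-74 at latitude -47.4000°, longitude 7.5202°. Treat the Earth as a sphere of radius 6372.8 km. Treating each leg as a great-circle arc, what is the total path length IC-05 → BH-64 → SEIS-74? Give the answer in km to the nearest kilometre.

3092 km

IC-05→BH-64: c = 0.140338 rad, d = 894.35 km
BH-64→SEIS-74: c = 0.344858 rad, d = 2197.71 km
Total = 894.35 + 2197.71 = 3092.06 km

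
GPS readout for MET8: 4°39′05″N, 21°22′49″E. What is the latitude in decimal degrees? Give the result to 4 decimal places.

4.6514°N

4° + 39′/60 + 5″/3600 = 4 + 0.65000 + 0.00139 = 4.6514°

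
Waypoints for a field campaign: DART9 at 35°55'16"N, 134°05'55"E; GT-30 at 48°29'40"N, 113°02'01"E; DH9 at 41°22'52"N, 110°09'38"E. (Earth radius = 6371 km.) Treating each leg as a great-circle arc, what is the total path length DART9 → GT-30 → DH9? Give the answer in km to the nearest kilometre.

DART9: φ = +35.92111°, λ = +134.09861°
GT-30: φ = +48.49444°, λ = +113.03361°
DH9: φ = +41.38111°, λ = +110.16056°
DART9→GT-30: c = 0.347713 rad, d = 2215.28 km
GT-30→DH9: c = 0.129100 rad, d = 822.50 km
Total = 2215.28 + 822.50 = 3037.77 km

3038 km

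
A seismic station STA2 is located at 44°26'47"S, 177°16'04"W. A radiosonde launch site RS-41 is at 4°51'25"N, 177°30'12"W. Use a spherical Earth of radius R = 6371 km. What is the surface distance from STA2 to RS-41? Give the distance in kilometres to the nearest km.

STA2: φ = -44.44639°, λ = -177.26778°
RS-41: φ = +4.85694°, λ = -177.50333°
Δφ = 49.3033°,  Δλ = -0.2356°
a = sin²(Δφ/2) + cos φ₁ cos φ₂ sin²(Δλ/2) = 0.173976
c = 2·arcsin(√a) = 0.860513 rad = 49.3038°
d = R·c = 6371 × 0.860513 = 5482.3 km

5482 km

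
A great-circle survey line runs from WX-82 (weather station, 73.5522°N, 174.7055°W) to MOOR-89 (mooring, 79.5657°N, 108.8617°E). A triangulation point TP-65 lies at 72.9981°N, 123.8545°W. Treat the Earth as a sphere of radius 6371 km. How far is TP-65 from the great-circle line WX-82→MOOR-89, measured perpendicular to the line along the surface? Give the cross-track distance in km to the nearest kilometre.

1531 km

δ₁₃ = central angle WX-82→TP-65 = 0.247894 rad  (haversine)
θ₁₃ = bearing WX-82→TP-65 = 67.546°,  θ₁₂ = bearing WX-82→MOOR-89 = 323.476°
dₓₜ = R·arcsin(sin δ₁₃ · sin(θ₁₃ − θ₁₂)) = 6371·arcsin(0.24536·sin(-255.930°)) = 1531.005 km
|dₓₜ| = 1531.005 km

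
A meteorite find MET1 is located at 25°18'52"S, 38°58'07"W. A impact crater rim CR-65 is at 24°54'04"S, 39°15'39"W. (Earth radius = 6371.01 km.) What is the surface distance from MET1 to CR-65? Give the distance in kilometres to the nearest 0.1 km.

MET1: φ = -25.31444°, λ = -38.96861°
CR-65: φ = -24.90111°, λ = -39.26083°
Δφ = 0.4133°,  Δλ = -0.2922°
a = sin²(Δφ/2) + cos φ₁ cos φ₂ sin²(Δλ/2) = 0.000018
c = 2·arcsin(√a) = 0.008566 rad = 0.4908°
d = R·c = 6371.01 × 0.008566 = 54.6 km

54.6 km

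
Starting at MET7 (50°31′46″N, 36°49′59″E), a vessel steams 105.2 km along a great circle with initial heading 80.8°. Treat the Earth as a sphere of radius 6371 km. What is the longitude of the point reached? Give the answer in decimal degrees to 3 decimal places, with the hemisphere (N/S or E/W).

MET7: φ = +50.52944°, λ = +36.83306°
δ = d/R = 105.2/6371 = 0.016512 rad
φ₂ = arcsin(sin φ₁ cos δ + cos φ₁ sin δ cos θ)
   = arcsin(0.77195·0.99986 + 0.63568·0.01651·0.15988) = 50.67143°
λ₂ = λ₁ + atan2(sin θ sin δ cos φ₁, cos δ − sin φ₁ sin φ₂) = 38.30675°

38.307°E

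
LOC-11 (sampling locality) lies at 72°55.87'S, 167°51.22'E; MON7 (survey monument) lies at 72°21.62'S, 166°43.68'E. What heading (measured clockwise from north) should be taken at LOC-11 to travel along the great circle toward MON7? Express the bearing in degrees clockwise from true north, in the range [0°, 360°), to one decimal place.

LOC-11: φ = -72.93117°, λ = +167.85367°
MON7: φ = -72.36033°, λ = +166.72800°
Δλ = -1.1257°
y = sin Δλ · cos φ₂ = -0.005953
x = cos φ₁ sin φ₂ − sin φ₁ cos φ₂ cos Δλ = 0.009907
θ = atan2(y, x) = -31.0020° → 328.9980° (mod 360°)

329.0°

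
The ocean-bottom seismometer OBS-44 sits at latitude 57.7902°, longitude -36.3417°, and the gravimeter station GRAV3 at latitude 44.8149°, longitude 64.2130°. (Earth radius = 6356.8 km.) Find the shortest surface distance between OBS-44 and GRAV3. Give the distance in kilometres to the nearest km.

Δφ = -12.9753°,  Δλ = 100.5547°
a = sin²(Δφ/2) + cos φ₁ cos φ₂ sin²(Δλ/2) = 0.236456
c = 2·arcsin(√a) = 1.015627 rad = 58.1912°
d = R·c = 6356.8 × 1.015627 = 6456.1 km

6456 km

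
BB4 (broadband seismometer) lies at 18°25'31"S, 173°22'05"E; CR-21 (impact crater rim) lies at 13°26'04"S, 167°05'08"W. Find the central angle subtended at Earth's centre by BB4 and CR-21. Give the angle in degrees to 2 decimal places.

19.43°

BB4: φ = -18.42528°, λ = +173.36806°
CR-21: φ = -13.43444°, λ = -167.08556°
Δφ = 4.9908°,  Δλ = 19.5464°
a = sin²(Δφ/2) + cos φ₁ cos φ₂ sin²(Δλ/2) = 0.028485
c = 2·arcsin(√a) = 0.339174 rad = 19.4332°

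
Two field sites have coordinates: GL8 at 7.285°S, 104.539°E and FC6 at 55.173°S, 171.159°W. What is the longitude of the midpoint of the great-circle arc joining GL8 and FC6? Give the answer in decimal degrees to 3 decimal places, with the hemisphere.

132.993°E

Bx = cos φ₂ cos Δλ = 0.056702,  By = cos φ₂ sin Δλ = 0.568279
φₘ = atan2(sin φ₁ + sin φ₂, √((cos φ₁ + Bx)² + By²)) = -38.46934°
λₘ = λ₁ + atan2(By, cos φ₁ + Bx) = 132.99338°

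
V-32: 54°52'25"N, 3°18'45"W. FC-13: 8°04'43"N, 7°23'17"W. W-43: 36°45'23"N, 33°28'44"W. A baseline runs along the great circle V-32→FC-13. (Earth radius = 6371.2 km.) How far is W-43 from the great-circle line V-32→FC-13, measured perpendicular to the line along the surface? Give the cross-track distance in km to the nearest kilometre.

V-32: φ = +54.87361°, λ = -3.31250°
FC-13: φ = +8.07861°, λ = -7.38806°
W-43: φ = +36.75639°, λ = -33.47889°
δ₁₃ = central angle V-32→W-43 = 0.477840 rad  (haversine)
θ₁₃ = bearing V-32→W-43 = 241.104°,  θ₁₂ = bearing V-32→FC-13 = 185.530°
dₓₜ = R·arcsin(sin δ₁₃ · sin(θ₁₃ − θ₁₂)) = 6371.2·arcsin(0.45986·sin(55.574°)) = 2478.793 km
|dₓₜ| = 2478.793 km

2479 km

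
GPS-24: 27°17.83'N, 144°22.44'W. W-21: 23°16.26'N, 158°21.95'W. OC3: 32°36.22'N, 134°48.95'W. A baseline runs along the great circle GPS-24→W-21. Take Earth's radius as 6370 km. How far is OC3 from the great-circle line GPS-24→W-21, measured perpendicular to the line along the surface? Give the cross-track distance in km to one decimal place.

GPS-24: φ = +27.29717°, λ = -144.37400°
W-21: φ = +23.27100°, λ = -158.36583°
OC3: φ = +32.60367°, λ = -134.81583°
δ₁₃ = central angle GPS-24→OC3 = 0.171548 rad  (haversine)
θ₁₃ = bearing GPS-24→OC3 = 55.027°,  θ₁₂ = bearing GPS-24→W-21 = 255.435°
dₓₜ = R·arcsin(sin δ₁₃ · sin(θ₁₃ − θ₁₂)) = 6370·arcsin(0.17071·sin(-200.407°)) = 379.395 km
|dₓₜ| = 379.395 km

379.4 km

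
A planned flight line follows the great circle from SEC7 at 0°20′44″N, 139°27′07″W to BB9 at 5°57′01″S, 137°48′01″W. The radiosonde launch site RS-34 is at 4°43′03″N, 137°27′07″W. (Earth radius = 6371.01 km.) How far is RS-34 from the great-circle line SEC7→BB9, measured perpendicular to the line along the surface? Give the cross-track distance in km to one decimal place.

337.4 km

SEC7: φ = +0.34556°, λ = -139.45194°
BB9: φ = -5.95028°, λ = -137.80028°
RS-34: φ = +4.71750°, λ = -137.45194°
δ₁₃ = central angle SEC7→RS-34 = 0.083892 rad  (haversine)
θ₁₃ = bearing SEC7→RS-34 = 24.524°,  θ₁₂ = bearing SEC7→BB9 = 165.349°
dₓₜ = R·arcsin(sin δ₁₃ · sin(θ₁₃ − θ₁₂)) = 6371.01·arcsin(0.08379·sin(-140.825°)) = -337.388 km
|dₓₜ| = 337.388 km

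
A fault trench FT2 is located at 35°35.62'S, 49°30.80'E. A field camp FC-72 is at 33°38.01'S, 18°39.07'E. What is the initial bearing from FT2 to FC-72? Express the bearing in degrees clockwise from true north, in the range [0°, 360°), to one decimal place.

FT2: φ = -35.59367°, λ = +49.51333°
FC-72: φ = -33.63350°, λ = +18.65117°
Δλ = -30.8622°
y = sin Δλ · cos φ₂ = -0.427101
x = cos φ₁ sin φ₂ − sin φ₁ cos φ₂ cos Δλ = -0.034413
θ = atan2(y, x) = -94.6065° → 265.3935° (mod 360°)

265.4°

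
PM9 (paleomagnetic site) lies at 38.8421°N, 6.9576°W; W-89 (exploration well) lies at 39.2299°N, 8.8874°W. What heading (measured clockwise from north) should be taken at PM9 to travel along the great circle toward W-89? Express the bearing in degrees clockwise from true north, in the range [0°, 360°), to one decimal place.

285.1°

Δλ = -1.9298°
y = sin Δλ · cos φ₂ = -0.026085
x = cos φ₁ sin φ₂ − sin φ₁ cos φ₂ cos Δλ = 0.007044
θ = atan2(y, x) = -74.8886° → 285.1114° (mod 360°)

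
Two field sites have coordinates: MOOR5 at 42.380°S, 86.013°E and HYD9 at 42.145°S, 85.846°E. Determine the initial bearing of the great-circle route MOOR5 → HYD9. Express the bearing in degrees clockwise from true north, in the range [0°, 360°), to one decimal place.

Δλ = -0.1670°
y = sin Δλ · cos φ₂ = -0.002161
x = cos φ₁ sin φ₂ − sin φ₁ cos φ₂ cos Δλ = 0.004099
θ = atan2(y, x) = -27.7971° → 332.2029° (mod 360°)

332.2°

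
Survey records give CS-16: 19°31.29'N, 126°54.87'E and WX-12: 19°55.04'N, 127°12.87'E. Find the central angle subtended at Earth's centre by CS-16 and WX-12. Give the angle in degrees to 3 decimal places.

0.486°

CS-16: φ = +19.52150°, λ = +126.91450°
WX-12: φ = +19.91733°, λ = +127.21450°
Δφ = 0.3958°,  Δλ = 0.3000°
a = sin²(Δφ/2) + cos φ₁ cos φ₂ sin²(Δλ/2) = 0.000018
c = 2·arcsin(√a) = 0.008487 rad = 0.4862°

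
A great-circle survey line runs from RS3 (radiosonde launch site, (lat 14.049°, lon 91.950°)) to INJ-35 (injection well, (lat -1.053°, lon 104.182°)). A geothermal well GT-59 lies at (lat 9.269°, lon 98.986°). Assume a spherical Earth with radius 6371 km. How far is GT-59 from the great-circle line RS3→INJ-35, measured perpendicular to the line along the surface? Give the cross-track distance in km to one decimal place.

260.7 km

δ₁₃ = central angle RS3→GT-59 = 0.146336 rad  (haversine)
θ₁₃ = bearing RS3→GT-59 = 123.994°,  θ₁₂ = bearing RS3→INJ-35 = 140.286°
dₓₜ = R·arcsin(sin δ₁₃ · sin(θ₁₃ − θ₁₂)) = 6371·arcsin(0.14581·sin(-16.292°)) = -260.677 km
|dₓₜ| = 260.677 km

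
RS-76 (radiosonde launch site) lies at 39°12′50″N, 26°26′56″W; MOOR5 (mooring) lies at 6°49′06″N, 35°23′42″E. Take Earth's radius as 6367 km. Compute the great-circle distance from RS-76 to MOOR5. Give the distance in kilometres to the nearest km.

7114 km

RS-76: φ = +39.21389°, λ = -26.44889°
MOOR5: φ = +6.81833°, λ = +35.39500°
Δφ = -32.3956°,  Δλ = 61.8439°
a = sin²(Δφ/2) + cos φ₁ cos φ₂ sin²(Δλ/2) = 0.280961
c = 2·arcsin(√a) = 1.117338 rad = 64.0187°
d = R·c = 6367 × 1.117338 = 7114.1 km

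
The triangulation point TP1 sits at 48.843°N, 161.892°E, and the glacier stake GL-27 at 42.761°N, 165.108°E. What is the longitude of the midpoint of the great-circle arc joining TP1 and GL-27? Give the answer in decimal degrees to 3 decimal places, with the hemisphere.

163.588°E

Bx = cos φ₂ cos Δλ = 0.733036,  By = cos φ₂ sin Δλ = 0.041188
φₘ = atan2(sin φ₁ + sin φ₂, √((cos φ₁ + Bx)² + By²)) = 45.81325°
λₘ = λ₁ + atan2(By, cos φ₁ + Bx) = 163.58787°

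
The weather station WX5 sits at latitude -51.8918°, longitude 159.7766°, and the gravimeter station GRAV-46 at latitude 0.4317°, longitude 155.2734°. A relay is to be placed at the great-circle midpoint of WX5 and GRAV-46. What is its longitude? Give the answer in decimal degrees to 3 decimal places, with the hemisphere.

Bx = cos φ₂ cos Δλ = 0.996885,  By = cos φ₂ sin Δλ = -0.078513
φₘ = atan2(sin φ₁ + sin φ₂, √((cos φ₁ + Bx)² + By²)) = -25.74639°
λₘ = λ₁ + atan2(By, cos φ₁ + Bx) = 156.99172°

156.992°E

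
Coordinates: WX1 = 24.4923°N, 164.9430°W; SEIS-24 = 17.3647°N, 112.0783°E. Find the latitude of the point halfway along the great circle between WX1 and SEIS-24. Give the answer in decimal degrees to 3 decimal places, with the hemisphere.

27.041°N

Bx = cos φ₂ cos Δλ = 0.116667,  By = cos φ₂ sin Δλ = -0.947267
φₘ = atan2(sin φ₁ + sin φ₂, √((cos φ₁ + Bx)² + By²)) = 27.04087°
λₘ = λ₁ + atan2(By, cos φ₁ + Bx) = 152.36092°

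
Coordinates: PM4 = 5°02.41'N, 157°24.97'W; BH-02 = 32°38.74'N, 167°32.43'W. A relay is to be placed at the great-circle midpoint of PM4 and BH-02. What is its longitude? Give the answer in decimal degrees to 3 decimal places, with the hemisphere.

162.053°W

PM4: φ = +5.04017°, λ = -157.41617°
BH-02: φ = +32.64567°, λ = -167.54050°
Bx = cos φ₂ cos Δλ = 0.828911,  By = cos φ₂ sin Δλ = -0.148015
φₘ = atan2(sin φ₁ + sin φ₂, √((cos φ₁ + Bx)² + By²)) = 18.91098°
λₘ = λ₁ + atan2(By, cos φ₁ + Bx) = -162.05282°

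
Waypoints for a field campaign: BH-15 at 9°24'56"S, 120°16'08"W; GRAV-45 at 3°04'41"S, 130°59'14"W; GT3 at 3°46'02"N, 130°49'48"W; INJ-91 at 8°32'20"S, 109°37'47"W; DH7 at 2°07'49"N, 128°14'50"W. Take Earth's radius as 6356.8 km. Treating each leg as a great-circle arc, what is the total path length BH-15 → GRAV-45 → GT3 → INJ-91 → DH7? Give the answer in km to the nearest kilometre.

BH-15: φ = -9.41556°, λ = -120.26889°
GRAV-45: φ = -3.07806°, λ = -130.98722°
GT3: φ = +3.76722°, λ = -130.83000°
INJ-91: φ = -8.53889°, λ = -109.62972°
DH7: φ = +2.13028°, λ = -128.24722°
BH-15→GRAV-45: c = 0.216282 rad, d = 1374.86 km
GRAV-45→GT3: c = 0.119504 rad, d = 759.66 km
GT3→INJ-91: c = 0.426934 rad, d = 2713.93 km
INJ-91→DH7: c = 0.373655 rad, d = 2375.25 km
Total = 1374.86 + 759.66 + 2713.93 + 2375.25 = 7223.71 km

7224 km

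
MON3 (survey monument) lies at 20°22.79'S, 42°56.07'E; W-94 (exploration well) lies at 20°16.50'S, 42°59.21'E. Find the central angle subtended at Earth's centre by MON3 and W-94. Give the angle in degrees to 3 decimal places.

MON3: φ = -20.37983°, λ = +42.93450°
W-94: φ = -20.27500°, λ = +42.98683°
Δφ = 0.1048°,  Δλ = 0.0523°
a = sin²(Δφ/2) + cos φ₁ cos φ₂ sin²(Δλ/2) = 0.000001
c = 2·arcsin(√a) = 0.002020 rad = 0.1158°

0.116°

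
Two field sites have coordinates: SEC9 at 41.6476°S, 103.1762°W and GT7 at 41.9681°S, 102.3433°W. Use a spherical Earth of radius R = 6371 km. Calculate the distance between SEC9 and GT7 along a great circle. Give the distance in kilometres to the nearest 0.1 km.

77.7 km

Δφ = -0.3205°,  Δλ = 0.8329°
a = sin²(Δφ/2) + cos φ₁ cos φ₂ sin²(Δλ/2) = 0.000037
c = 2·arcsin(√a) = 0.012194 rad = 0.6987°
d = R·c = 6371 × 0.012194 = 77.7 km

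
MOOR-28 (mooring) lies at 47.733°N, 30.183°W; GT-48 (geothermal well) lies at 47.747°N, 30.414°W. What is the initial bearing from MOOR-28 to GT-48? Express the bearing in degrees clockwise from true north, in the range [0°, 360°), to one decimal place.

Δλ = -0.2310°
y = sin Δλ · cos φ₂ = -0.002711
x = cos φ₁ sin φ₂ − sin φ₁ cos φ₂ cos Δλ = 0.000248
θ = atan2(y, x) = -84.7649° → 275.2351° (mod 360°)

275.2°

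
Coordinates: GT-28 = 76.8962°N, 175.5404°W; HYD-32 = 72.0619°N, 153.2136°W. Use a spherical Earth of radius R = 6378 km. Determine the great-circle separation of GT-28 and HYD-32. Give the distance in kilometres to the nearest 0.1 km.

Δφ = -4.8343°,  Δλ = 22.3268°
a = sin²(Δφ/2) + cos φ₁ cos φ₂ sin²(Δλ/2) = 0.004396
c = 2·arcsin(√a) = 0.132703 rad = 7.6033°
d = R·c = 6378 × 0.132703 = 846.4 km

846.4 km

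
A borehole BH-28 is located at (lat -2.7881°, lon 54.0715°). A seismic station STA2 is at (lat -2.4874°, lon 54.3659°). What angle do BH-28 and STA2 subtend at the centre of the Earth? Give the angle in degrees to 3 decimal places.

0.421°

Δφ = 0.3007°,  Δλ = 0.2944°
a = sin²(Δφ/2) + cos φ₁ cos φ₂ sin²(Δλ/2) = 0.000013
c = 2·arcsin(√a) = 0.007341 rad = 0.4206°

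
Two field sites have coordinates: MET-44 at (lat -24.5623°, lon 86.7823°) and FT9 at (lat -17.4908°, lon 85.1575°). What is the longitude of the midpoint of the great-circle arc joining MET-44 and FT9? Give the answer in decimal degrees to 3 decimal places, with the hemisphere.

Bx = cos φ₂ cos Δλ = 0.953382,  By = cos φ₂ sin Δλ = -0.027043
φₘ = atan2(sin φ₁ + sin φ₂, √((cos φ₁ + Bx)² + By²)) = -21.02848°
λₘ = λ₁ + atan2(By, cos φ₁ + Bx) = 85.95060°

85.951°E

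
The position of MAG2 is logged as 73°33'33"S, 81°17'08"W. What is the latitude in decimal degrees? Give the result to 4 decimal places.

73° + 33′/60 + 33″/3600 = 73 + 0.55000 + 0.00917 = 73.5592°

73.5592°S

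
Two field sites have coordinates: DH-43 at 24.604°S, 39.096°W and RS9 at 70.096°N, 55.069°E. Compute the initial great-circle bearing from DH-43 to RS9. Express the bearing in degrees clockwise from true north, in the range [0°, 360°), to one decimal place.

21.9°

Δλ = 94.1650°
y = sin Δλ · cos φ₂ = 0.339546
x = cos φ₁ sin φ₂ − sin φ₁ cos φ₂ cos Δλ = 0.844600
θ = atan2(y, x) = 21.9011° → 21.9011° (mod 360°)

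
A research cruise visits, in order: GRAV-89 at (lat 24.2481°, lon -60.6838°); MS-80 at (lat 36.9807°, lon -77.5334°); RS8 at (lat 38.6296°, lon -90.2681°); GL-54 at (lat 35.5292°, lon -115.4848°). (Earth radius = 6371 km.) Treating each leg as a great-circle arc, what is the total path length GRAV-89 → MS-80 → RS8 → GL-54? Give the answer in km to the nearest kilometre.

GRAV-89→MS-80: c = 0.335821 rad, d = 2139.52 km
MS-80→RS8: c = 0.177801 rad, d = 1132.77 km
RS8→GL-54: c = 0.354124 rad, d = 2256.12 km
Total = 2139.52 + 1132.77 + 2256.12 = 5528.41 km

5528 km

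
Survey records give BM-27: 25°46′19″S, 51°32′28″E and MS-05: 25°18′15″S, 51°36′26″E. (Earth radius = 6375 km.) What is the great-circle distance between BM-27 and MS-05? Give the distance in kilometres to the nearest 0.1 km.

BM-27: φ = -25.77194°, λ = +51.54111°
MS-05: φ = -25.30417°, λ = +51.60722°
Δφ = 0.4678°,  Δλ = 0.0661°
a = sin²(Δφ/2) + cos φ₁ cos φ₂ sin²(Δλ/2) = 0.000017
c = 2·arcsin(√a) = 0.008230 rad = 0.4716°
d = R·c = 6375 × 0.008230 = 52.5 km

52.5 km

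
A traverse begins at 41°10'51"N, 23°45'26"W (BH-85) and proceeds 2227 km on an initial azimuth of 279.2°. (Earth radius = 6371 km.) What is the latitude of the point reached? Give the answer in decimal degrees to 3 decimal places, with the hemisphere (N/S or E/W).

41.287°N

BH-85: φ = +41.18083°, λ = -23.75722°
δ = d/R = 2227/6371 = 0.349553 rad
φ₂ = arcsin(sin φ₁ cos δ + cos φ₁ sin δ cos θ)
   = arcsin(0.65844·0.93953 + 0.75264·0.34248·0.15988) = 41.28694°
λ₂ = λ₁ + atan2(sin θ sin δ cos φ₁, cos δ − sin φ₁ sin φ₂) = -50.49540°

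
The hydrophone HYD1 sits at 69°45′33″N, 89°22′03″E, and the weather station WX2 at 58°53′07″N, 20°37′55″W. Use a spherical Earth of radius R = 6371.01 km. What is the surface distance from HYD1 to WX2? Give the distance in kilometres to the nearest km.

4680 km

HYD1: φ = +69.75917°, λ = +89.36750°
WX2: φ = +58.88528°, λ = -20.63194°
Δφ = -10.8739°,  Δλ = -109.9994°
a = sin²(Δφ/2) + cos φ₁ cos φ₂ sin²(Δλ/2) = 0.128940
c = 2·arcsin(√a) = 0.734568 rad = 42.0876°
d = R·c = 6371.01 × 0.734568 = 4679.9 km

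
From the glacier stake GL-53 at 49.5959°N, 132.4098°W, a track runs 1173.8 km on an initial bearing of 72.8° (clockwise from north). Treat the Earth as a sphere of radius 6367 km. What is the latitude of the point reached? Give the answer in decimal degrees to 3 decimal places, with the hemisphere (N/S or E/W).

δ = d/R = 1173.8/6367 = 0.184357 rad
φ₂ = arcsin(sin φ₁ cos δ + cos φ₁ sin δ cos θ)
   = arcsin(0.76149·0.98305 + 0.64817·0.18331·0.29571) = 51.60281°
λ₂ = λ₁ + atan2(sin θ sin δ cos φ₁, cos δ − sin φ₁ sin φ₂) = -116.03372°

51.603°N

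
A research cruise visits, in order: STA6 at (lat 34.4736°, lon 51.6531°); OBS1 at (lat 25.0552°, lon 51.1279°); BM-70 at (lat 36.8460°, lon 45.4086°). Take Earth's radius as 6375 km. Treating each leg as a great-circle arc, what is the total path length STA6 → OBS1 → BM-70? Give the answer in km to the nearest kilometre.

STA6→OBS1: c = 0.164574 rad, d = 1049.16 km
OBS1→BM-70: c = 0.222760 rad, d = 1420.09 km
Total = 1049.16 + 1420.09 = 2469.25 km

2469 km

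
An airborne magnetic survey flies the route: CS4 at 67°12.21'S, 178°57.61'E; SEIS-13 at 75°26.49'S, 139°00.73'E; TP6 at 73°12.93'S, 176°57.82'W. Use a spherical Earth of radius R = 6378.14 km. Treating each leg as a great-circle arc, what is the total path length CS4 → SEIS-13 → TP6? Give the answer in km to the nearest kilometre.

CS4: φ = -67.20350°, λ = +178.96017°
SEIS-13: φ = -75.44150°, λ = +139.01217°
TP6: φ = -73.21550°, λ = -176.96367°
CS4→SEIS-13: c = 0.257804 rad, d = 1644.31 km
SEIS-13→TP6: c = 0.206027 rad, d = 1314.07 km
Total = 1644.31 + 1314.07 = 2958.38 km

2958 km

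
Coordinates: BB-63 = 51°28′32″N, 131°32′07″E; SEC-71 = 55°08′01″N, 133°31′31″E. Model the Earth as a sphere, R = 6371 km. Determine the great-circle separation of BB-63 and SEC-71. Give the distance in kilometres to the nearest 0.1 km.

427.7 km

BB-63: φ = +51.47556°, λ = +131.53528°
SEC-71: φ = +55.13361°, λ = +133.52528°
Δφ = 3.6581°,  Δλ = 1.9900°
a = sin²(Δφ/2) + cos φ₁ cos φ₂ sin²(Δλ/2) = 0.001126
c = 2·arcsin(√a) = 0.067127 rad = 3.8461°
d = R·c = 6371 × 0.067127 = 427.7 km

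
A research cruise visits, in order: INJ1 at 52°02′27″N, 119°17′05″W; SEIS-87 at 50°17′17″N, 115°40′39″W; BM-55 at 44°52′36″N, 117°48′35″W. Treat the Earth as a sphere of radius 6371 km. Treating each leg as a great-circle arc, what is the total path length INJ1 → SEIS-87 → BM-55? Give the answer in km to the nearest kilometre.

INJ1: φ = +52.04083°, λ = -119.28472°
SEIS-87: φ = +50.28806°, λ = -115.67750°
BM-55: φ = +44.87667°, λ = -117.80972°
INJ1→SEIS-87: c = 0.049935 rad, d = 318.14 km
SEIS-87→BM-55: c = 0.097714 rad, d = 622.54 km
Total = 318.14 + 622.54 = 940.68 km

941 km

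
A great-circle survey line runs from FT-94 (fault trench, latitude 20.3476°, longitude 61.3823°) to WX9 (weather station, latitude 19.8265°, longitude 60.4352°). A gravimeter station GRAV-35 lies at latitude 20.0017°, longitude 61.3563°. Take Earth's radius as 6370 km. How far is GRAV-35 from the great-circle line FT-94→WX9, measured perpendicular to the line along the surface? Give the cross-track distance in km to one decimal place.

δ₁₃ = central angle FT-94→GRAV-35 = 0.006052 rad  (haversine)
θ₁₃ = bearing FT-94→GRAV-35 = 184.040°,  θ₁₂ = bearing FT-94→WX9 = 239.800°
dₓₜ = R·arcsin(sin δ₁₃ · sin(θ₁₃ − θ₁₂)) = 6370·arcsin(0.00605·sin(-55.759°)) = -31.870 km
|dₓₜ| = 31.870 km

31.9 km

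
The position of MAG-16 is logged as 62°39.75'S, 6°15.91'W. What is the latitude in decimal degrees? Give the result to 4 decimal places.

62.6625°S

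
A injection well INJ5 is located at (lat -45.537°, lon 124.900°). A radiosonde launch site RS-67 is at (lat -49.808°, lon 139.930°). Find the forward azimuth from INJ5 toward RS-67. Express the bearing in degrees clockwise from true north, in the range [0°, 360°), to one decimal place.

Δλ = 15.0300°
y = sin Δλ · cos φ₂ = 0.167356
x = cos φ₁ sin φ₂ − sin φ₁ cos φ₂ cos Δλ = -0.090231
θ = atan2(y, x) = 118.3316° → 118.3316° (mod 360°)

118.3°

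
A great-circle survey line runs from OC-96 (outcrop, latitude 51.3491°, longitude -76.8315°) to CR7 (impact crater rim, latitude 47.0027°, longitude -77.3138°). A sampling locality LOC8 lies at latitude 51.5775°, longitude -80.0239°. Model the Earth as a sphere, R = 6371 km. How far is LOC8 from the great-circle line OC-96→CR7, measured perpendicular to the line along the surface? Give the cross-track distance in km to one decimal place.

δ₁₃ = central angle OC-96→LOC8 = 0.034938 rad  (haversine)
θ₁₃ = bearing OC-96→LOC8 = 277.798°,  θ₁₂ = bearing OC-96→CR7 = 184.333°
dₓₜ = R·arcsin(sin δ₁₃ · sin(θ₁₃ − θ₁₂)) = 6371·arcsin(0.03493·sin(93.465°)) = 222.185 km
|dₓₜ| = 222.185 km

222.2 km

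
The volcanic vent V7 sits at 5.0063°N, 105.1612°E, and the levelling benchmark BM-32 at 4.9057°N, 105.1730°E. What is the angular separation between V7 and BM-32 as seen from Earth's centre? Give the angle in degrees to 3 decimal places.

0.101°

Δφ = -0.1006°,  Δλ = 0.0118°
a = sin²(Δφ/2) + cos φ₁ cos φ₂ sin²(Δλ/2) = 0.000001
c = 2·arcsin(√a) = 0.001768 rad = 0.1013°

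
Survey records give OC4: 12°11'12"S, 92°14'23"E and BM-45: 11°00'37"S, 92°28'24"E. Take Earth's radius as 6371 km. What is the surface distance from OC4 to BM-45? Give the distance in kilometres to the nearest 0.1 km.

133.3 km

OC4: φ = -12.18667°, λ = +92.23972°
BM-45: φ = -11.01028°, λ = +92.47333°
Δφ = 1.1764°,  Δλ = 0.2336°
a = sin²(Δφ/2) + cos φ₁ cos φ₂ sin²(Δλ/2) = 0.000109
c = 2·arcsin(√a) = 0.020917 rad = 1.1984°
d = R·c = 6371 × 0.020917 = 133.3 km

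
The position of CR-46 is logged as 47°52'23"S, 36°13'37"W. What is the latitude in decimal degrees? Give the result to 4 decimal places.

47.8731°S

47° + 52′/60 + 23″/3600 = 47 + 0.86667 + 0.00639 = 47.8731°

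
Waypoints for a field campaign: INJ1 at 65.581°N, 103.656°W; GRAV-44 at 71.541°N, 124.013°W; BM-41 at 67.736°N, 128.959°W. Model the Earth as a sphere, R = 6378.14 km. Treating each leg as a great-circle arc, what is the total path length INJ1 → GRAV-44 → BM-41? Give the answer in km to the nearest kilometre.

INJ1→GRAV-44: c = 0.164994 rad, d = 1052.35 km
GRAV-44→BM-41: c = 0.072831 rad, d = 464.53 km
Total = 1052.35 + 464.53 = 1516.88 km

1517 km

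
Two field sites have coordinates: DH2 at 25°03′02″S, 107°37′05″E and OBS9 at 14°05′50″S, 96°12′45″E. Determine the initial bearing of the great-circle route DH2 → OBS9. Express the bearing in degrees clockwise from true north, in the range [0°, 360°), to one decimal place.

313.5°

DH2: φ = -25.05056°, λ = +107.61806°
OBS9: φ = -14.09722°, λ = +96.21250°
Δλ = -11.4056°
y = sin Δλ · cos φ₂ = -0.191797
x = cos φ₁ sin φ₂ − sin φ₁ cos φ₂ cos Δλ = 0.181900
θ = atan2(y, x) = -46.5171° → 313.4829° (mod 360°)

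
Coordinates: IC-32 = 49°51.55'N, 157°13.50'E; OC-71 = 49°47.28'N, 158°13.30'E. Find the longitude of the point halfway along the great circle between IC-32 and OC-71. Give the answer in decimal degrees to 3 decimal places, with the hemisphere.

157.724°E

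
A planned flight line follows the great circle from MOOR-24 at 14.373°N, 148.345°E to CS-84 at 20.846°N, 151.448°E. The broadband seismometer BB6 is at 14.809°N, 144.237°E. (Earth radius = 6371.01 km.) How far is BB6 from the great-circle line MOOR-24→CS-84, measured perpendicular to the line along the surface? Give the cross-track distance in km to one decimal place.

424.5 km

δ₁₃ = central angle MOOR-24→BB6 = 0.069801 rad  (haversine)
θ₁₃ = bearing MOOR-24→BB6 = 276.774°,  θ₁₂ = bearing MOOR-24→CS-84 = 24.103°
dₓₜ = R·arcsin(sin δ₁₃ · sin(θ₁₃ − θ₁₂)) = 6371.01·arcsin(0.06974·sin(252.671°)) = -424.485 km
|dₓₜ| = 424.485 km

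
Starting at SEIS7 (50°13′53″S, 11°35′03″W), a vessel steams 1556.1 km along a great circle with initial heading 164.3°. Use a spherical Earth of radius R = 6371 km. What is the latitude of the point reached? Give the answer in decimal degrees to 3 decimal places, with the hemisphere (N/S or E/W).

SEIS7: φ = -50.23139°, λ = -11.58417°
δ = d/R = 1556.1/6371 = 0.244247 rad
φ₂ = arcsin(sin φ₁ cos δ + cos φ₁ sin δ cos θ)
   = arcsin(-0.76863·0.97032 + 0.63969·0.24183·-0.96269) = -63.47541°
λ₂ = λ₁ + atan2(sin θ sin δ cos φ₁, cos δ − sin φ₁ sin φ₂) = -3.15820°

63.475°S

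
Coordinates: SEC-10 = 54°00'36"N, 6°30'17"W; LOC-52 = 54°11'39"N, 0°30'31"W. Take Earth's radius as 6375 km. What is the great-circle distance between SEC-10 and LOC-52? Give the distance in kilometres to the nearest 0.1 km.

391.6 km

SEC-10: φ = +54.01000°, λ = -6.50472°
LOC-52: φ = +54.19417°, λ = -0.50861°
Δφ = 0.1842°,  Δλ = 5.9961°
a = sin²(Δφ/2) + cos φ₁ cos φ₂ sin²(Δλ/2) = 0.000943
c = 2·arcsin(√a) = 0.061427 rad = 3.5195°
d = R·c = 6375 × 0.061427 = 391.6 km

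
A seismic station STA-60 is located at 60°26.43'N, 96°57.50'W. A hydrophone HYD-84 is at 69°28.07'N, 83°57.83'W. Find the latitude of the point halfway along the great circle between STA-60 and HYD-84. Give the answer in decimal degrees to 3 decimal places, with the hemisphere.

65.091°N

STA-60: φ = +60.44050°, λ = -96.95833°
HYD-84: φ = +69.46783°, λ = -83.96383°
Bx = cos φ₂ cos Δλ = 0.341751,  By = cos φ₂ sin Δλ = 0.078865
φₘ = atan2(sin φ₁ + sin φ₂, √((cos φ₁ + Bx)² + By²)) = 65.09142°
λₘ = λ₁ + atan2(By, cos φ₁ + Bx) = -91.56331°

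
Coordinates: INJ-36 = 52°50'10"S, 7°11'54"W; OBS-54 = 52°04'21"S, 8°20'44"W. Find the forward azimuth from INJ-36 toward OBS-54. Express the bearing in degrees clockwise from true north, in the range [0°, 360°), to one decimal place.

INJ-36: φ = -52.83611°, λ = -7.19833°
OBS-54: φ = -52.07250°, λ = -8.34556°
Δλ = -1.1472°
y = sin Δλ · cos φ₂ = -0.012306
x = cos φ₁ sin φ₂ − sin φ₁ cos φ₂ cos Δλ = 0.013229
θ = atan2(y, x) = -42.9311° → 317.0689° (mod 360°)

317.1°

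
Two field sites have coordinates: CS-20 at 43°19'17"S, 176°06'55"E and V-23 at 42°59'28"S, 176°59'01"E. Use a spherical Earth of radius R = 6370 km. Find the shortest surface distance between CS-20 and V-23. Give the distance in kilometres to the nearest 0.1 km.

CS-20: φ = -43.32139°, λ = +176.11528°
V-23: φ = -42.99111°, λ = +176.98361°
Δφ = 0.3303°,  Δλ = 0.8683°
a = sin²(Δφ/2) + cos φ₁ cos φ₂ sin²(Δλ/2) = 0.000039
c = 2·arcsin(√a) = 0.012468 rad = 0.7144°
d = R·c = 6370 × 0.012468 = 79.4 km

79.4 km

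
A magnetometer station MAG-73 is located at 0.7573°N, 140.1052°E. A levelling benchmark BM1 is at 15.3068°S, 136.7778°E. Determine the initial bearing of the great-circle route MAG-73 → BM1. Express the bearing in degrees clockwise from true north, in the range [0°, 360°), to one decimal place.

Δλ = -3.3274°
y = sin Δλ · cos φ₂ = -0.055982
x = cos φ₁ sin φ₂ − sin φ₁ cos φ₂ cos Δλ = -0.276691
θ = atan2(y, x) = -168.5618° → 191.4382° (mod 360°)

191.4°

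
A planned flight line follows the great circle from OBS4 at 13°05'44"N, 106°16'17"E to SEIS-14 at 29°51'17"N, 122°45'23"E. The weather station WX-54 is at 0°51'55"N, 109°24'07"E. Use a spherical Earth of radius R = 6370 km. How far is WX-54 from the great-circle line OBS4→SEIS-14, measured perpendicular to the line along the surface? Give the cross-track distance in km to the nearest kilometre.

1134 km

OBS4: φ = +13.09556°, λ = +106.27139°
SEIS-14: φ = +29.85472°, λ = +122.75639°
WX-54: φ = +0.86528°, λ = +109.40194°
δ₁₃ = central angle OBS4→WX-54 = 0.220214 rad  (haversine)
θ₁₃ = bearing OBS4→WX-54 = 165.524°,  θ₁₂ = bearing OBS4→SEIS-14 = 39.701°
dₓₜ = R·arcsin(sin δ₁₃ · sin(θ₁₃ − θ₁₂)) = 6370·arcsin(0.21844·sin(125.823°)) = 1134.216 km
|dₓₜ| = 1134.216 km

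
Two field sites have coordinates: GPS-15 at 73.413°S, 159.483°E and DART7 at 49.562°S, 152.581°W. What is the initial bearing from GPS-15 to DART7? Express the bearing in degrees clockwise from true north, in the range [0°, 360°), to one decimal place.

Δλ = 47.9360°
y = sin Δλ · cos φ₂ = 0.481537
x = cos φ₁ sin φ₂ − sin φ₁ cos φ₂ cos Δλ = 0.199196
θ = atan2(y, x) = 67.5268° → 67.5268° (mod 360°)

67.5°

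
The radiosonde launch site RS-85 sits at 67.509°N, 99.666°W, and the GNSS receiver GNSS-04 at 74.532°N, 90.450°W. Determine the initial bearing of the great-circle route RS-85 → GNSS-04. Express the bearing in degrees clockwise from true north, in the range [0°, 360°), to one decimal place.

18.8°

Δλ = 9.2160°
y = sin Δλ · cos φ₂ = 0.042714
x = cos φ₁ sin φ₂ − sin φ₁ cos φ₂ cos Δλ = 0.125449
θ = atan2(y, x) = 18.8031° → 18.8031° (mod 360°)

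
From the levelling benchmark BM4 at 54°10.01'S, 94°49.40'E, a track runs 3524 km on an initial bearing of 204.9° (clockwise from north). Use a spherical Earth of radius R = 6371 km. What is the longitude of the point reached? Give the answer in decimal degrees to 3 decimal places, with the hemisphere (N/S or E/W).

BM4: φ = -54.16683°, λ = +94.82333°
δ = d/R = 3524/6371 = 0.553131 rad
φ₂ = arcsin(sin φ₁ cos δ + cos φ₁ sin δ cos θ)
   = arcsin(-0.81073·0.85088 + 0.58543·0.52535·-0.90704) = -75.65005°
λ₂ = λ₁ + atan2(sin θ sin δ cos φ₁, cos δ − sin φ₁ sin φ₂) = 31.63808°

31.638°E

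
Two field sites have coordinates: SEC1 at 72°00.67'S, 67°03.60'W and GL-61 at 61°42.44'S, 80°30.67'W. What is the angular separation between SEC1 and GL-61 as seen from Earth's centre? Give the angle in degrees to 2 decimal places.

SEC1: φ = -72.01117°, λ = -67.06000°
GL-61: φ = -61.70733°, λ = -80.51117°
Δφ = 10.3038°,  Δλ = -13.4512°
a = sin²(Δφ/2) + cos φ₁ cos φ₂ sin²(Δλ/2) = 0.010071
c = 2·arcsin(√a) = 0.201049 rad = 11.5192°

11.52°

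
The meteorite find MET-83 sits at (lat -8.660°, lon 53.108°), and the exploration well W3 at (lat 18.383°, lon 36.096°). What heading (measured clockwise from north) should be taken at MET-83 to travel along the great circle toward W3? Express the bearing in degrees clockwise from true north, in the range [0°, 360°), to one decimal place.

328.2°

Δλ = -17.0120°
y = sin Δλ · cos φ₂ = -0.277642
x = cos φ₁ sin φ₂ − sin φ₁ cos φ₂ cos Δλ = 0.448407
θ = atan2(y, x) = -31.7647° → 328.2353° (mod 360°)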